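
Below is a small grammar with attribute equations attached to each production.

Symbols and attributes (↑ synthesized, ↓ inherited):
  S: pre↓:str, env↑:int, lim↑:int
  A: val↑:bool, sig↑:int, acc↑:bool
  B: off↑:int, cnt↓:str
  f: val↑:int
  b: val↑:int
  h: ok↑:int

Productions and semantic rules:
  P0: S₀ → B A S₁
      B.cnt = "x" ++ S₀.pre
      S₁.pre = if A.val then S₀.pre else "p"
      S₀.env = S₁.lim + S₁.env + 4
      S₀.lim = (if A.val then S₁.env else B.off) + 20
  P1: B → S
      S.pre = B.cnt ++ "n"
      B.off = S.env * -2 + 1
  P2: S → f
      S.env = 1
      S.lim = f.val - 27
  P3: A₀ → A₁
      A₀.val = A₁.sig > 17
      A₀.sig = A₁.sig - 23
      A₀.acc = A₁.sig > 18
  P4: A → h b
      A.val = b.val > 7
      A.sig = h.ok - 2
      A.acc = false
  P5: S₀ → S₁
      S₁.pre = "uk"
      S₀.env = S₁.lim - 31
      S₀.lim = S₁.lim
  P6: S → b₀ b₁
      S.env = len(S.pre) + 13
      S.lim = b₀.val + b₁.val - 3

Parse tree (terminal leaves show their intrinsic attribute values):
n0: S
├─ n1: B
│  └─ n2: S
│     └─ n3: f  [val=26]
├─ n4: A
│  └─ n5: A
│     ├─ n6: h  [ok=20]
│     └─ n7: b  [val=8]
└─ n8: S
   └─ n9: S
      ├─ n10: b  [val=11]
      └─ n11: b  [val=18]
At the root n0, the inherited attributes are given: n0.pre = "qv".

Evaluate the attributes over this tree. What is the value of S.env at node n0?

25

1. n0.pre = "qv"  [given at root]
2. n1.cnt = "xqv"  ["x" ++ S₀.pre]
3. n2.pre = "xqvn"  [B.cnt ++ "n"]
4. n3.val = 26  [terminal]
5. n2.env = 1  [1]
6. n2.lim = -1  [f.val - 27]
7. n1.off = -1  [S.env * -2 + 1]
8. n6.ok = 20  [terminal]
9. n7.val = 8  [terminal]
10. n5.val = true  [b.val > 7]
11. n5.sig = 18  [h.ok - 2]
12. n5.acc = false  [false]
13. n4.val = true  [A₁.sig > 17]
14. n4.sig = -5  [A₁.sig - 23]
15. n4.acc = false  [A₁.sig > 18]
16. n8.pre = "qv"  [if A.val then S₀.pre else "p"]
17. n9.pre = "uk"  ["uk"]
18. n10.val = 11  [terminal]
19. n11.val = 18  [terminal]
20. n9.env = 15  [len(S.pre) + 13]
21. n9.lim = 26  [b₀.val + b₁.val - 3]
22. n8.env = -5  [S₁.lim - 31]
23. n8.lim = 26  [S₁.lim]
24. n0.env = 25  [S₁.lim + S₁.env + 4]
25. n0.lim = 15  [(if A.val then S₁.env else B.off) + 20]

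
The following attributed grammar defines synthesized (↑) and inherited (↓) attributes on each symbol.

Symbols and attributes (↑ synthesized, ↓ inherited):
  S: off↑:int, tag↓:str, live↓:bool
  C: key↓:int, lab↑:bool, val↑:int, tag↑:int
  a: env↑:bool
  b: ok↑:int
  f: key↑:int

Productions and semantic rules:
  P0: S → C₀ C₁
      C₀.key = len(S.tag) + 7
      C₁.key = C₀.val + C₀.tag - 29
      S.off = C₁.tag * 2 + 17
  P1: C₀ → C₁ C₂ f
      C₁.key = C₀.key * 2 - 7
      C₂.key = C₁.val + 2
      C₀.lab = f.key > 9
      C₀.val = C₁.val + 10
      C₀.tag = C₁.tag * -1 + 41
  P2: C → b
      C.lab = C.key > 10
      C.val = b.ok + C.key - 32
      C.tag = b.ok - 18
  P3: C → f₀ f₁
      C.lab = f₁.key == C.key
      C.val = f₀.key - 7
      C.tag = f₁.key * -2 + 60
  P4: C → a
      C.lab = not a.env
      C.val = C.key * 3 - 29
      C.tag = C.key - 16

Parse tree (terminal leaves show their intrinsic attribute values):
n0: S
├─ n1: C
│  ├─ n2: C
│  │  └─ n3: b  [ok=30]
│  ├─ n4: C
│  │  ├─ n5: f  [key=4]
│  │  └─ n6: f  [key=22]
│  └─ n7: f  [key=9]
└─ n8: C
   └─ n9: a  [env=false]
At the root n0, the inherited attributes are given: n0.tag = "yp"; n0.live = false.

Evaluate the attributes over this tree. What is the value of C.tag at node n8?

1. n0.tag = "yp"  [given at root]
2. n0.live = false  [given at root]
3. n1.key = 9  [len(S.tag) + 7]
4. n2.key = 11  [C₀.key * 2 - 7]
5. n3.ok = 30  [terminal]
6. n2.lab = true  [C.key > 10]
7. n2.val = 9  [b.ok + C.key - 32]
8. n2.tag = 12  [b.ok - 18]
9. n4.key = 11  [C₁.val + 2]
10. n5.key = 4  [terminal]
11. n6.key = 22  [terminal]
12. n4.lab = false  [f₁.key == C.key]
13. n4.val = -3  [f₀.key - 7]
14. n4.tag = 16  [f₁.key * -2 + 60]
15. n7.key = 9  [terminal]
16. n1.lab = false  [f.key > 9]
17. n1.val = 19  [C₁.val + 10]
18. n1.tag = 29  [C₁.tag * -1 + 41]
19. n8.key = 19  [C₀.val + C₀.tag - 29]
20. n9.env = false  [terminal]
21. n8.lab = true  [not a.env]
22. n8.val = 28  [C.key * 3 - 29]
23. n8.tag = 3  [C.key - 16]
24. n0.off = 23  [C₁.tag * 2 + 17]

3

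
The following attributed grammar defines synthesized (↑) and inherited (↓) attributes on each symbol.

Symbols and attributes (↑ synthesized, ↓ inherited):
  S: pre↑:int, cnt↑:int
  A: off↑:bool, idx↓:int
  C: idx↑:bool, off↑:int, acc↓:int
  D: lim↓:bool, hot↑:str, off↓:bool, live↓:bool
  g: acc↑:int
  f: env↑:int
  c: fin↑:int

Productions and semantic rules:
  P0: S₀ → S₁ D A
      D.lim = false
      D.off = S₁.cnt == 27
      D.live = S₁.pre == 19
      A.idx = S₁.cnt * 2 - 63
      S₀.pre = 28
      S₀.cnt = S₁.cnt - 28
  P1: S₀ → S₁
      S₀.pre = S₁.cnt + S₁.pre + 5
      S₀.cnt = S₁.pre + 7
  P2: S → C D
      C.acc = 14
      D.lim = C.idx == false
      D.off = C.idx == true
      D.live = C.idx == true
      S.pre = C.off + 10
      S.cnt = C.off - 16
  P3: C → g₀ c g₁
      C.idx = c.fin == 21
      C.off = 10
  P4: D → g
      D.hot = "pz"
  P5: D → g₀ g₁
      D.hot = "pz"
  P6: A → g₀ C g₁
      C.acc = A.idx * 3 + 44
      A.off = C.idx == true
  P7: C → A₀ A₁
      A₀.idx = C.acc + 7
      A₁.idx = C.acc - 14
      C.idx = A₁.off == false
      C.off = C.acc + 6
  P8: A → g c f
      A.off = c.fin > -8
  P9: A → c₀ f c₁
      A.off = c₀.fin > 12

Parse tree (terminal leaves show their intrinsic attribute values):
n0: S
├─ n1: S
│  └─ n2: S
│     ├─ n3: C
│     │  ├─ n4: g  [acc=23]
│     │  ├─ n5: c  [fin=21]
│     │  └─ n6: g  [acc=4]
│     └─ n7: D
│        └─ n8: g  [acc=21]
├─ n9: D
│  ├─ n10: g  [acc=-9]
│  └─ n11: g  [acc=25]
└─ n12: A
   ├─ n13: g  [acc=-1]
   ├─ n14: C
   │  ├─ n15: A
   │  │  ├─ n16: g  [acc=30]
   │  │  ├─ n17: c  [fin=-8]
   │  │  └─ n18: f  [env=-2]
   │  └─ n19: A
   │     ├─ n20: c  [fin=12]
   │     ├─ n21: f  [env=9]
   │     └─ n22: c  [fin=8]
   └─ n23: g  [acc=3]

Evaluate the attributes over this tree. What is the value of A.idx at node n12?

1. n3.acc = 14  [14]
2. n4.acc = 23  [terminal]
3. n5.fin = 21  [terminal]
4. n6.acc = 4  [terminal]
5. n3.idx = true  [c.fin == 21]
6. n3.off = 10  [10]
7. n7.lim = false  [C.idx == false]
8. n7.off = true  [C.idx == true]
9. n7.live = true  [C.idx == true]
10. n8.acc = 21  [terminal]
11. n7.hot = "pz"  ["pz"]
12. n2.pre = 20  [C.off + 10]
13. n2.cnt = -6  [C.off - 16]
14. n1.pre = 19  [S₁.cnt + S₁.pre + 5]
15. n1.cnt = 27  [S₁.pre + 7]
16. n9.lim = false  [false]
17. n9.off = true  [S₁.cnt == 27]
18. n9.live = true  [S₁.pre == 19]
19. n10.acc = -9  [terminal]
20. n11.acc = 25  [terminal]
21. n9.hot = "pz"  ["pz"]
22. n12.idx = -9  [S₁.cnt * 2 - 63]
23. n13.acc = -1  [terminal]
24. n14.acc = 17  [A.idx * 3 + 44]
25. n15.idx = 24  [C.acc + 7]
26. n16.acc = 30  [terminal]
27. n17.fin = -8  [terminal]
28. n18.env = -2  [terminal]
29. n15.off = false  [c.fin > -8]
30. n19.idx = 3  [C.acc - 14]
31. n20.fin = 12  [terminal]
32. n21.env = 9  [terminal]
33. n22.fin = 8  [terminal]
34. n19.off = false  [c₀.fin > 12]
35. n14.idx = true  [A₁.off == false]
36. n14.off = 23  [C.acc + 6]
37. n23.acc = 3  [terminal]
38. n12.off = true  [C.idx == true]
39. n0.pre = 28  [28]
40. n0.cnt = -1  [S₁.cnt - 28]

-9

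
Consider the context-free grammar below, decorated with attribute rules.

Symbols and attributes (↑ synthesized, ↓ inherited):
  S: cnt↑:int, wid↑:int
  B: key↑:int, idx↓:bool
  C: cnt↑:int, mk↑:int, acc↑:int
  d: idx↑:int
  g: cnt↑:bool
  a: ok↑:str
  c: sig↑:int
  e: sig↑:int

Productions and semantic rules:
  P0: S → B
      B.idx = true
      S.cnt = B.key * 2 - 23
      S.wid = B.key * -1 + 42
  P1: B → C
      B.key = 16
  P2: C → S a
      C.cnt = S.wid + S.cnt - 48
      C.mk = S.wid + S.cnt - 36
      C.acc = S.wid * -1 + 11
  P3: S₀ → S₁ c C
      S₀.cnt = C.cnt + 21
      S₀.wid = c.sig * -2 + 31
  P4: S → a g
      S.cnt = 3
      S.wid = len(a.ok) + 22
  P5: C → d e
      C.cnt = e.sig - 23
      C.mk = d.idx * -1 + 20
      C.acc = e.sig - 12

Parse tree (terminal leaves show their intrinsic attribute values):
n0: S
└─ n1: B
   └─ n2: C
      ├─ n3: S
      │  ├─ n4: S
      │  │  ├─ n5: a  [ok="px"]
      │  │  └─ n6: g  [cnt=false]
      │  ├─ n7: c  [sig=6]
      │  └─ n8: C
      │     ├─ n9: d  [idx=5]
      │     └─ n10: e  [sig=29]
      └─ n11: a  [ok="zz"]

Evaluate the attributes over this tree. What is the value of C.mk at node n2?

10

1. n1.idx = true  [true]
2. n5.ok = "px"  [terminal]
3. n6.cnt = false  [terminal]
4. n4.cnt = 3  [3]
5. n4.wid = 24  [len(a.ok) + 22]
6. n7.sig = 6  [terminal]
7. n9.idx = 5  [terminal]
8. n10.sig = 29  [terminal]
9. n8.cnt = 6  [e.sig - 23]
10. n8.mk = 15  [d.idx * -1 + 20]
11. n8.acc = 17  [e.sig - 12]
12. n3.cnt = 27  [C.cnt + 21]
13. n3.wid = 19  [c.sig * -2 + 31]
14. n11.ok = "zz"  [terminal]
15. n2.cnt = -2  [S.wid + S.cnt - 48]
16. n2.mk = 10  [S.wid + S.cnt - 36]
17. n2.acc = -8  [S.wid * -1 + 11]
18. n1.key = 16  [16]
19. n0.cnt = 9  [B.key * 2 - 23]
20. n0.wid = 26  [B.key * -1 + 42]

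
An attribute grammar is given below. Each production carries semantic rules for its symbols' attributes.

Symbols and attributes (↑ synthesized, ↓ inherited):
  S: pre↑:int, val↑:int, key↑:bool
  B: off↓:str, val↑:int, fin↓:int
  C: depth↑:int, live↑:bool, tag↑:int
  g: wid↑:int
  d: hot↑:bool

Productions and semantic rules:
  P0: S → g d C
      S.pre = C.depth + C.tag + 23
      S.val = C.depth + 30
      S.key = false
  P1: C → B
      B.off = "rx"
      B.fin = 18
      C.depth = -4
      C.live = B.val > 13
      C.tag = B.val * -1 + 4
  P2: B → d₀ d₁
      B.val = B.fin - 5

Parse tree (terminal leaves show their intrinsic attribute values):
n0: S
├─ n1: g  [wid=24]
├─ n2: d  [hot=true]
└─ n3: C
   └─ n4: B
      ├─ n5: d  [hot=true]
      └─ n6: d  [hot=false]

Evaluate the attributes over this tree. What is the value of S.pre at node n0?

10

1. n1.wid = 24  [terminal]
2. n2.hot = true  [terminal]
3. n4.off = "rx"  ["rx"]
4. n4.fin = 18  [18]
5. n5.hot = true  [terminal]
6. n6.hot = false  [terminal]
7. n4.val = 13  [B.fin - 5]
8. n3.depth = -4  [-4]
9. n3.live = false  [B.val > 13]
10. n3.tag = -9  [B.val * -1 + 4]
11. n0.pre = 10  [C.depth + C.tag + 23]
12. n0.val = 26  [C.depth + 30]
13. n0.key = false  [false]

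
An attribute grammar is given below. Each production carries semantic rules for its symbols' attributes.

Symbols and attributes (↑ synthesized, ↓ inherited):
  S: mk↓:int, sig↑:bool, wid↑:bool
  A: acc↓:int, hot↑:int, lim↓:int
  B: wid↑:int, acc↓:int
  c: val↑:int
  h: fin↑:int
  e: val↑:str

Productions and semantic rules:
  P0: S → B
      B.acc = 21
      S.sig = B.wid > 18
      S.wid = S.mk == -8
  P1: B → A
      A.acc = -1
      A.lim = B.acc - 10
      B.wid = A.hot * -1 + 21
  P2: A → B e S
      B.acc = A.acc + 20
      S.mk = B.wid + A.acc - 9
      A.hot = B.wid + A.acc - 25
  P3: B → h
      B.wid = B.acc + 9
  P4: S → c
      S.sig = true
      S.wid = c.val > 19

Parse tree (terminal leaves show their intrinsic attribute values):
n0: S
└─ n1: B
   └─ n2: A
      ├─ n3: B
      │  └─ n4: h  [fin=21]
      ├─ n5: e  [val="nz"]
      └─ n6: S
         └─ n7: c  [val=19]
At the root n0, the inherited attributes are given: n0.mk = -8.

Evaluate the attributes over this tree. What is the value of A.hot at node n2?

2

1. n0.mk = -8  [given at root]
2. n1.acc = 21  [21]
3. n2.acc = -1  [-1]
4. n2.lim = 11  [B.acc - 10]
5. n3.acc = 19  [A.acc + 20]
6. n4.fin = 21  [terminal]
7. n3.wid = 28  [B.acc + 9]
8. n5.val = "nz"  [terminal]
9. n6.mk = 18  [B.wid + A.acc - 9]
10. n7.val = 19  [terminal]
11. n6.sig = true  [true]
12. n6.wid = false  [c.val > 19]
13. n2.hot = 2  [B.wid + A.acc - 25]
14. n1.wid = 19  [A.hot * -1 + 21]
15. n0.sig = true  [B.wid > 18]
16. n0.wid = true  [S.mk == -8]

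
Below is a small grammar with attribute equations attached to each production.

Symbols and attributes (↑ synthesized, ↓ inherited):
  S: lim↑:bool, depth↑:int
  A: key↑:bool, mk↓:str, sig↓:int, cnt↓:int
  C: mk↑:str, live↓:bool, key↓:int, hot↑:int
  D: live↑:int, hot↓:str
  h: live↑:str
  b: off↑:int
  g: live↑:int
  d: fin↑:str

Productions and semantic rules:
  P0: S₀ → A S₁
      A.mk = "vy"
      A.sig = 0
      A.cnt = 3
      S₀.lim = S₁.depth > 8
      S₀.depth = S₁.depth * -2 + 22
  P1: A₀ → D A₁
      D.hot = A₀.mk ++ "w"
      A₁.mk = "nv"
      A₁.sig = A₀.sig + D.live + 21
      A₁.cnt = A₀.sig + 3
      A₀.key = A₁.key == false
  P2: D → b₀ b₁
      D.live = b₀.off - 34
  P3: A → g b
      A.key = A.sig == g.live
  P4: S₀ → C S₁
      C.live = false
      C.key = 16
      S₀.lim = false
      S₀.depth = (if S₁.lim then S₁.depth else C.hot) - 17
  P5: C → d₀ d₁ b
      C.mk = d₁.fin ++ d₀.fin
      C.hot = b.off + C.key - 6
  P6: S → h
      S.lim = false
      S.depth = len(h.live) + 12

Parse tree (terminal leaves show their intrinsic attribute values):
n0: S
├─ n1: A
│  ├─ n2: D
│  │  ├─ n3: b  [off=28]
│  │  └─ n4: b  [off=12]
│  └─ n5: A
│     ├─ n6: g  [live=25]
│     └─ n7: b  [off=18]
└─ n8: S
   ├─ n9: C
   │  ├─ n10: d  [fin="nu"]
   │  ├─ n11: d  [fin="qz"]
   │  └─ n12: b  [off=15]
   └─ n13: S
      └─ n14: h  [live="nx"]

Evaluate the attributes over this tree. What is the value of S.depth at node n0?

1. n1.mk = "vy"  ["vy"]
2. n1.sig = 0  [0]
3. n1.cnt = 3  [3]
4. n2.hot = "vyw"  [A₀.mk ++ "w"]
5. n3.off = 28  [terminal]
6. n4.off = 12  [terminal]
7. n2.live = -6  [b₀.off - 34]
8. n5.mk = "nv"  ["nv"]
9. n5.sig = 15  [A₀.sig + D.live + 21]
10. n5.cnt = 3  [A₀.sig + 3]
11. n6.live = 25  [terminal]
12. n7.off = 18  [terminal]
13. n5.key = false  [A.sig == g.live]
14. n1.key = true  [A₁.key == false]
15. n9.live = false  [false]
16. n9.key = 16  [16]
17. n10.fin = "nu"  [terminal]
18. n11.fin = "qz"  [terminal]
19. n12.off = 15  [terminal]
20. n9.mk = "qznu"  [d₁.fin ++ d₀.fin]
21. n9.hot = 25  [b.off + C.key - 6]
22. n14.live = "nx"  [terminal]
23. n13.lim = false  [false]
24. n13.depth = 14  [len(h.live) + 12]
25. n8.lim = false  [false]
26. n8.depth = 8  [(if S₁.lim then S₁.depth else C.hot) - 17]
27. n0.lim = false  [S₁.depth > 8]
28. n0.depth = 6  [S₁.depth * -2 + 22]

6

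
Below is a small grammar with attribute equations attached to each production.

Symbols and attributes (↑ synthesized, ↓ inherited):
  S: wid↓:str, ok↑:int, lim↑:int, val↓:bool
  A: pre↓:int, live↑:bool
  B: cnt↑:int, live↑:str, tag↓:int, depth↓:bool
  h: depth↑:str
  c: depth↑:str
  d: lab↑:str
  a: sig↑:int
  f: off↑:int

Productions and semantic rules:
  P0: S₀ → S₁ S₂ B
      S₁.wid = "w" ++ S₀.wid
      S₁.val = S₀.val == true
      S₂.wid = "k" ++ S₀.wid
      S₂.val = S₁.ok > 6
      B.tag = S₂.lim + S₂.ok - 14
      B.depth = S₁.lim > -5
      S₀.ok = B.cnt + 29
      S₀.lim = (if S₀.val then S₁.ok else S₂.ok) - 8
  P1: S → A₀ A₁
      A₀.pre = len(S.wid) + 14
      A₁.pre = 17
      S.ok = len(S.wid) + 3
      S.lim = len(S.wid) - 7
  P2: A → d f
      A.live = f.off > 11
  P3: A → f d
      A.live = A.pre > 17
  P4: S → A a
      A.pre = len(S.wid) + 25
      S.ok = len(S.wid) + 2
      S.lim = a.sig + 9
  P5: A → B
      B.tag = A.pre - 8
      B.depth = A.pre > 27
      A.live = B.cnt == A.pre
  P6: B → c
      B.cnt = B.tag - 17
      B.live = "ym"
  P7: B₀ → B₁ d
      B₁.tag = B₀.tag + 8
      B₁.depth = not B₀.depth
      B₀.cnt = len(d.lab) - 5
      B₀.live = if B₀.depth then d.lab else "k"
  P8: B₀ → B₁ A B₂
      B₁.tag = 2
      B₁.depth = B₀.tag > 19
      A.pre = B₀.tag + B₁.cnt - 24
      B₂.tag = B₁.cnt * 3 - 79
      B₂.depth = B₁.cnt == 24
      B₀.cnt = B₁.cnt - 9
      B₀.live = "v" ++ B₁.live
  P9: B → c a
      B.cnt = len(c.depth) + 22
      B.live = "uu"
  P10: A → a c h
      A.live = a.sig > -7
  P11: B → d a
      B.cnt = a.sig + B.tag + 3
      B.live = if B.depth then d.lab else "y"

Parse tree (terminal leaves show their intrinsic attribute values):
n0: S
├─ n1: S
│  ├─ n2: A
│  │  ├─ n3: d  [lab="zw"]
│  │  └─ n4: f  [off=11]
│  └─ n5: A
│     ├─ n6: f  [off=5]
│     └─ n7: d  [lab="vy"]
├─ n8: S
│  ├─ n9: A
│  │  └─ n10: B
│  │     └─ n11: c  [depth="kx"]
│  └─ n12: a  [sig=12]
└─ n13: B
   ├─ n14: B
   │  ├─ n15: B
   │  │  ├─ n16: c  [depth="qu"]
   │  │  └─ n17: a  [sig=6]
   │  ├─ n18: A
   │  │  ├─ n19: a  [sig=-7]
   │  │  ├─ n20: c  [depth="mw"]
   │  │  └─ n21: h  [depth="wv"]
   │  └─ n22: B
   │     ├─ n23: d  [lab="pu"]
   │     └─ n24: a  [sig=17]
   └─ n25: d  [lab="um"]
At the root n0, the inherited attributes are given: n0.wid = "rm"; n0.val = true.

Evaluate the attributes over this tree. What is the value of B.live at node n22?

1. n0.wid = "rm"  [given at root]
2. n0.val = true  [given at root]
3. n1.wid = "wrm"  ["w" ++ S₀.wid]
4. n1.val = true  [S₀.val == true]
5. n2.pre = 17  [len(S.wid) + 14]
6. n3.lab = "zw"  [terminal]
7. n4.off = 11  [terminal]
8. n2.live = false  [f.off > 11]
9. n5.pre = 17  [17]
10. n6.off = 5  [terminal]
11. n7.lab = "vy"  [terminal]
12. n5.live = false  [A.pre > 17]
13. n1.ok = 6  [len(S.wid) + 3]
14. n1.lim = -4  [len(S.wid) - 7]
15. n8.wid = "krm"  ["k" ++ S₀.wid]
16. n8.val = false  [S₁.ok > 6]
17. n9.pre = 28  [len(S.wid) + 25]
18. n10.tag = 20  [A.pre - 8]
19. n10.depth = true  [A.pre > 27]
20. n11.depth = "kx"  [terminal]
21. n10.cnt = 3  [B.tag - 17]
22. n10.live = "ym"  ["ym"]
23. n9.live = false  [B.cnt == A.pre]
24. n12.sig = 12  [terminal]
25. n8.ok = 5  [len(S.wid) + 2]
26. n8.lim = 21  [a.sig + 9]
27. n13.tag = 12  [S₂.lim + S₂.ok - 14]
28. n13.depth = true  [S₁.lim > -5]
29. n14.tag = 20  [B₀.tag + 8]
30. n14.depth = false  [not B₀.depth]
31. n15.tag = 2  [2]
32. n15.depth = true  [B₀.tag > 19]
33. n16.depth = "qu"  [terminal]
34. n17.sig = 6  [terminal]
35. n15.cnt = 24  [len(c.depth) + 22]
36. n15.live = "uu"  ["uu"]
37. n18.pre = 20  [B₀.tag + B₁.cnt - 24]
38. n19.sig = -7  [terminal]
39. n20.depth = "mw"  [terminal]
40. n21.depth = "wv"  [terminal]
41. n18.live = false  [a.sig > -7]
42. n22.tag = -7  [B₁.cnt * 3 - 79]
43. n22.depth = true  [B₁.cnt == 24]
44. n23.lab = "pu"  [terminal]
45. n24.sig = 17  [terminal]
46. n22.cnt = 13  [a.sig + B.tag + 3]
47. n22.live = "pu"  [if B.depth then d.lab else "y"]
48. n14.cnt = 15  [B₁.cnt - 9]
49. n14.live = "vuu"  ["v" ++ B₁.live]
50. n25.lab = "um"  [terminal]
51. n13.cnt = -3  [len(d.lab) - 5]
52. n13.live = "um"  [if B₀.depth then d.lab else "k"]
53. n0.ok = 26  [B.cnt + 29]
54. n0.lim = -2  [(if S₀.val then S₁.ok else S₂.ok) - 8]

"pu"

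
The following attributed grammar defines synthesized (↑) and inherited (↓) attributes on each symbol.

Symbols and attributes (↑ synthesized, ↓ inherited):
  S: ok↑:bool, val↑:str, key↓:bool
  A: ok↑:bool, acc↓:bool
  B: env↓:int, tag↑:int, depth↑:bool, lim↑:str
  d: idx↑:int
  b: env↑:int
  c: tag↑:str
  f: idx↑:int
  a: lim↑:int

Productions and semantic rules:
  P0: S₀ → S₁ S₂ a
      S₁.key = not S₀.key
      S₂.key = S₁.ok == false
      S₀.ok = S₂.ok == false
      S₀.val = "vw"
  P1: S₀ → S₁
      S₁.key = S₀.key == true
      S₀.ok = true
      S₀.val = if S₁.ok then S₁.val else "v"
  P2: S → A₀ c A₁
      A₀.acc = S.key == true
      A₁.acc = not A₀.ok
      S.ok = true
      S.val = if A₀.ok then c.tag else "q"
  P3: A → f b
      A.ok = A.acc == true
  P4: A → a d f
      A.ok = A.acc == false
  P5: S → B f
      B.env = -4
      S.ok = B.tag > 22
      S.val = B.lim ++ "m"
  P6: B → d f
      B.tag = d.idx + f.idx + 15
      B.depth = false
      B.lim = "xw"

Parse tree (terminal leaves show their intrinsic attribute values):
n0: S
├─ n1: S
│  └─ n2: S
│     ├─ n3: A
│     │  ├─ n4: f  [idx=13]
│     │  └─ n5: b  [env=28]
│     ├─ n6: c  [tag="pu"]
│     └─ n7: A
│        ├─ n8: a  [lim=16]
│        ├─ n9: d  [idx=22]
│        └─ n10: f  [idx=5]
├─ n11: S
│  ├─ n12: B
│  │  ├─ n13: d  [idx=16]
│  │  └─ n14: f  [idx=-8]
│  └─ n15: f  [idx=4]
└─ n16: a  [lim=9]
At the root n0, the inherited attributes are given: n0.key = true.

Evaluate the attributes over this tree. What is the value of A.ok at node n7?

1. n0.key = true  [given at root]
2. n1.key = false  [not S₀.key]
3. n2.key = false  [S₀.key == true]
4. n3.acc = false  [S.key == true]
5. n4.idx = 13  [terminal]
6. n5.env = 28  [terminal]
7. n3.ok = false  [A.acc == true]
8. n6.tag = "pu"  [terminal]
9. n7.acc = true  [not A₀.ok]
10. n8.lim = 16  [terminal]
11. n9.idx = 22  [terminal]
12. n10.idx = 5  [terminal]
13. n7.ok = false  [A.acc == false]
14. n2.ok = true  [true]
15. n2.val = "q"  [if A₀.ok then c.tag else "q"]
16. n1.ok = true  [true]
17. n1.val = "q"  [if S₁.ok then S₁.val else "v"]
18. n11.key = false  [S₁.ok == false]
19. n12.env = -4  [-4]
20. n13.idx = 16  [terminal]
21. n14.idx = -8  [terminal]
22. n12.tag = 23  [d.idx + f.idx + 15]
23. n12.depth = false  [false]
24. n12.lim = "xw"  ["xw"]
25. n15.idx = 4  [terminal]
26. n11.ok = true  [B.tag > 22]
27. n11.val = "xwm"  [B.lim ++ "m"]
28. n16.lim = 9  [terminal]
29. n0.ok = false  [S₂.ok == false]
30. n0.val = "vw"  ["vw"]

false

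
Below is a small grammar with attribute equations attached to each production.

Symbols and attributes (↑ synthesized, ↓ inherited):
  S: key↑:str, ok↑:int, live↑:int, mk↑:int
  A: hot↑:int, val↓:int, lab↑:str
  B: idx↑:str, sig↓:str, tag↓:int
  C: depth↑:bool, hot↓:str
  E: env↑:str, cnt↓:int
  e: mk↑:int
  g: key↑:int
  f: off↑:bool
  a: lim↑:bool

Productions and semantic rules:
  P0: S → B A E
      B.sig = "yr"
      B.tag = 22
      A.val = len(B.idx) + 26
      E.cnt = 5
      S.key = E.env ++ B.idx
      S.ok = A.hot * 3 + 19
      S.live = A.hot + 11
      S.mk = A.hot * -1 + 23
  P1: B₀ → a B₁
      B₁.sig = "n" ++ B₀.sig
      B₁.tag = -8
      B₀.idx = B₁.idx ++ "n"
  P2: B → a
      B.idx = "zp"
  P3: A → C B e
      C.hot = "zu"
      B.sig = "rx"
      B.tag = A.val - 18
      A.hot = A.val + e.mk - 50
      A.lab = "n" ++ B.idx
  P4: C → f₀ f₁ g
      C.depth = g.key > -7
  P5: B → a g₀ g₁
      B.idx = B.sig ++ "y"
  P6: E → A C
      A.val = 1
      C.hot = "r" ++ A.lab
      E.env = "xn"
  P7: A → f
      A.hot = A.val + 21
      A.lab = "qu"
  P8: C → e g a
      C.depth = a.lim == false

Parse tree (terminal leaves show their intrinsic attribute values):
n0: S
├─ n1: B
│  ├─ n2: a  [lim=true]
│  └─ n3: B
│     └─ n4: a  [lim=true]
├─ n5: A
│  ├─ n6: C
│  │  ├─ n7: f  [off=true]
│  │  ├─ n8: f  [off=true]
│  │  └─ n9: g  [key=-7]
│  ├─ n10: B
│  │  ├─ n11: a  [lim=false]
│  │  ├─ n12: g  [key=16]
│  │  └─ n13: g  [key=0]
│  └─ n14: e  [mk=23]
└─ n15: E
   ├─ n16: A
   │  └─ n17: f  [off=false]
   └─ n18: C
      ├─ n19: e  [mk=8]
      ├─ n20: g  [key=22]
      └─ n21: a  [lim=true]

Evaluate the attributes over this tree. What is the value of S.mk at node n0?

21

1. n1.sig = "yr"  ["yr"]
2. n1.tag = 22  [22]
3. n2.lim = true  [terminal]
4. n3.sig = "nyr"  ["n" ++ B₀.sig]
5. n3.tag = -8  [-8]
6. n4.lim = true  [terminal]
7. n3.idx = "zp"  ["zp"]
8. n1.idx = "zpn"  [B₁.idx ++ "n"]
9. n5.val = 29  [len(B.idx) + 26]
10. n6.hot = "zu"  ["zu"]
11. n7.off = true  [terminal]
12. n8.off = true  [terminal]
13. n9.key = -7  [terminal]
14. n6.depth = false  [g.key > -7]
15. n10.sig = "rx"  ["rx"]
16. n10.tag = 11  [A.val - 18]
17. n11.lim = false  [terminal]
18. n12.key = 16  [terminal]
19. n13.key = 0  [terminal]
20. n10.idx = "rxy"  [B.sig ++ "y"]
21. n14.mk = 23  [terminal]
22. n5.hot = 2  [A.val + e.mk - 50]
23. n5.lab = "nrxy"  ["n" ++ B.idx]
24. n15.cnt = 5  [5]
25. n16.val = 1  [1]
26. n17.off = false  [terminal]
27. n16.hot = 22  [A.val + 21]
28. n16.lab = "qu"  ["qu"]
29. n18.hot = "rqu"  ["r" ++ A.lab]
30. n19.mk = 8  [terminal]
31. n20.key = 22  [terminal]
32. n21.lim = true  [terminal]
33. n18.depth = false  [a.lim == false]
34. n15.env = "xn"  ["xn"]
35. n0.key = "xnzpn"  [E.env ++ B.idx]
36. n0.ok = 25  [A.hot * 3 + 19]
37. n0.live = 13  [A.hot + 11]
38. n0.mk = 21  [A.hot * -1 + 23]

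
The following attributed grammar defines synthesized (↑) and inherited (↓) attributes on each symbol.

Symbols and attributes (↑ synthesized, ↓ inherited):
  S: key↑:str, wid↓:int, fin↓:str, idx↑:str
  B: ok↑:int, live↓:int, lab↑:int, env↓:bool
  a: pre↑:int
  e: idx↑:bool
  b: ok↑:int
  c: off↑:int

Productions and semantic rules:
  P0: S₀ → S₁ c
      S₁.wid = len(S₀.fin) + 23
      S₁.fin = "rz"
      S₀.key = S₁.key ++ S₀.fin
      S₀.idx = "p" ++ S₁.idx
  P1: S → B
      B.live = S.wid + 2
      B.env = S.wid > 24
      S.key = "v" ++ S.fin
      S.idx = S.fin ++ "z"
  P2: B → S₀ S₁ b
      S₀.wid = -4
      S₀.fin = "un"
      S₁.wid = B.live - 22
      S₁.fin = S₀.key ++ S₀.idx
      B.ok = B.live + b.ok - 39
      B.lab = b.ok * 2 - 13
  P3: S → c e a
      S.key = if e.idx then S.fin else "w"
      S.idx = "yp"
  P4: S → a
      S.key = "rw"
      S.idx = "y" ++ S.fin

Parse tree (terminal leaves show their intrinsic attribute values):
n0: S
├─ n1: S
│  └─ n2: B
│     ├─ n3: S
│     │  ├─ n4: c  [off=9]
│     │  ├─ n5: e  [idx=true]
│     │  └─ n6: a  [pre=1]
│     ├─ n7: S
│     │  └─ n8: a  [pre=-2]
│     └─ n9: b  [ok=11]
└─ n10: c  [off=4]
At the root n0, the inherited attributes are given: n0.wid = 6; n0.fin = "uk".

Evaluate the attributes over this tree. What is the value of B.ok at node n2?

1. n0.wid = 6  [given at root]
2. n0.fin = "uk"  [given at root]
3. n1.wid = 25  [len(S₀.fin) + 23]
4. n1.fin = "rz"  ["rz"]
5. n2.live = 27  [S.wid + 2]
6. n2.env = true  [S.wid > 24]
7. n3.wid = -4  [-4]
8. n3.fin = "un"  ["un"]
9. n4.off = 9  [terminal]
10. n5.idx = true  [terminal]
11. n6.pre = 1  [terminal]
12. n3.key = "un"  [if e.idx then S.fin else "w"]
13. n3.idx = "yp"  ["yp"]
14. n7.wid = 5  [B.live - 22]
15. n7.fin = "unyp"  [S₀.key ++ S₀.idx]
16. n8.pre = -2  [terminal]
17. n7.key = "rw"  ["rw"]
18. n7.idx = "yunyp"  ["y" ++ S.fin]
19. n9.ok = 11  [terminal]
20. n2.ok = -1  [B.live + b.ok - 39]
21. n2.lab = 9  [b.ok * 2 - 13]
22. n1.key = "vrz"  ["v" ++ S.fin]
23. n1.idx = "rzz"  [S.fin ++ "z"]
24. n10.off = 4  [terminal]
25. n0.key = "vrzuk"  [S₁.key ++ S₀.fin]
26. n0.idx = "przz"  ["p" ++ S₁.idx]

-1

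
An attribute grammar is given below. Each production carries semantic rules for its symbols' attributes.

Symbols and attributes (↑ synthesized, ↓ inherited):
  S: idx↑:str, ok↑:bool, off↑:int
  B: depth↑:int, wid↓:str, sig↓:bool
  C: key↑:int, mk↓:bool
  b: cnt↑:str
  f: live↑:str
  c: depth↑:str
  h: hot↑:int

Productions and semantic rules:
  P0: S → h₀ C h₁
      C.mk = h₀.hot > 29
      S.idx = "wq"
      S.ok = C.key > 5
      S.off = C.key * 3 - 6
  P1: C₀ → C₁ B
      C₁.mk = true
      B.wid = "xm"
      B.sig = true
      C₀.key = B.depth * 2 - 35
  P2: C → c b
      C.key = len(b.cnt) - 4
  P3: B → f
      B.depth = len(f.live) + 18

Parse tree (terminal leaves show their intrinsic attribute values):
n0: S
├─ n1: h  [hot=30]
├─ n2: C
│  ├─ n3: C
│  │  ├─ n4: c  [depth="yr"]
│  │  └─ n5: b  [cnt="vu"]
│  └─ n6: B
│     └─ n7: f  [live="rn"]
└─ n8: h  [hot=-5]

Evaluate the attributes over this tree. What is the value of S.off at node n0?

1. n1.hot = 30  [terminal]
2. n2.mk = true  [h₀.hot > 29]
3. n3.mk = true  [true]
4. n4.depth = "yr"  [terminal]
5. n5.cnt = "vu"  [terminal]
6. n3.key = -2  [len(b.cnt) - 4]
7. n6.wid = "xm"  ["xm"]
8. n6.sig = true  [true]
9. n7.live = "rn"  [terminal]
10. n6.depth = 20  [len(f.live) + 18]
11. n2.key = 5  [B.depth * 2 - 35]
12. n8.hot = -5  [terminal]
13. n0.idx = "wq"  ["wq"]
14. n0.ok = false  [C.key > 5]
15. n0.off = 9  [C.key * 3 - 6]

9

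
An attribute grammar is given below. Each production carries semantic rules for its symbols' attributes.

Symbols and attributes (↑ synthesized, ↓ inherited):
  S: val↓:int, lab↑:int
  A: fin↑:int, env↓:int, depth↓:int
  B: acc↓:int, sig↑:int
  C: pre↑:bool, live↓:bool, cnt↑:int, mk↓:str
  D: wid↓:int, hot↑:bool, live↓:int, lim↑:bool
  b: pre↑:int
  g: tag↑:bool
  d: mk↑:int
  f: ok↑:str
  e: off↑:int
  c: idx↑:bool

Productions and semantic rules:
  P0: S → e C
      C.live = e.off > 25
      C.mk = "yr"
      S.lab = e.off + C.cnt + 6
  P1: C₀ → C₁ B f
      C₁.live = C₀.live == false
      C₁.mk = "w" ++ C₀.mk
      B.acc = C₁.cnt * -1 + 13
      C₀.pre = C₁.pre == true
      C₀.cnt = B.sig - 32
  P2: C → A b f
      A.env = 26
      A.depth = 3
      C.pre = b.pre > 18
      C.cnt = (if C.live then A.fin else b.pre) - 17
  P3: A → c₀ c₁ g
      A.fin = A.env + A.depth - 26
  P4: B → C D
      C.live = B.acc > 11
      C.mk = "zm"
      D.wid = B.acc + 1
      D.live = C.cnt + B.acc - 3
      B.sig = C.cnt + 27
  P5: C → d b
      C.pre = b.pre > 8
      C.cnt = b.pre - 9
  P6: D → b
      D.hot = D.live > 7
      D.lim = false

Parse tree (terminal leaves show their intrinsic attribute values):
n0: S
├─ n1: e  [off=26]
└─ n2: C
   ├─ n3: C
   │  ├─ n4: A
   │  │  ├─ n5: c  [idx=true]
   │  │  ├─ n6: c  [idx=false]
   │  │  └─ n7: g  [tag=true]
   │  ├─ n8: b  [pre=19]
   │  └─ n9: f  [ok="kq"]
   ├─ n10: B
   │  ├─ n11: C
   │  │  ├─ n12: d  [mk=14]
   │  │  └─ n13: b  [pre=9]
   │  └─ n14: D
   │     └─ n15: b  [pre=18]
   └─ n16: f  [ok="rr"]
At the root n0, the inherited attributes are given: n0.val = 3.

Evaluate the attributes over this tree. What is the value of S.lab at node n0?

1. n0.val = 3  [given at root]
2. n1.off = 26  [terminal]
3. n2.live = true  [e.off > 25]
4. n2.mk = "yr"  ["yr"]
5. n3.live = false  [C₀.live == false]
6. n3.mk = "wyr"  ["w" ++ C₀.mk]
7. n4.env = 26  [26]
8. n4.depth = 3  [3]
9. n5.idx = true  [terminal]
10. n6.idx = false  [terminal]
11. n7.tag = true  [terminal]
12. n4.fin = 3  [A.env + A.depth - 26]
13. n8.pre = 19  [terminal]
14. n9.ok = "kq"  [terminal]
15. n3.pre = true  [b.pre > 18]
16. n3.cnt = 2  [(if C.live then A.fin else b.pre) - 17]
17. n10.acc = 11  [C₁.cnt * -1 + 13]
18. n11.live = false  [B.acc > 11]
19. n11.mk = "zm"  ["zm"]
20. n12.mk = 14  [terminal]
21. n13.pre = 9  [terminal]
22. n11.pre = true  [b.pre > 8]
23. n11.cnt = 0  [b.pre - 9]
24. n14.wid = 12  [B.acc + 1]
25. n14.live = 8  [C.cnt + B.acc - 3]
26. n15.pre = 18  [terminal]
27. n14.hot = true  [D.live > 7]
28. n14.lim = false  [false]
29. n10.sig = 27  [C.cnt + 27]
30. n16.ok = "rr"  [terminal]
31. n2.pre = true  [C₁.pre == true]
32. n2.cnt = -5  [B.sig - 32]
33. n0.lab = 27  [e.off + C.cnt + 6]

27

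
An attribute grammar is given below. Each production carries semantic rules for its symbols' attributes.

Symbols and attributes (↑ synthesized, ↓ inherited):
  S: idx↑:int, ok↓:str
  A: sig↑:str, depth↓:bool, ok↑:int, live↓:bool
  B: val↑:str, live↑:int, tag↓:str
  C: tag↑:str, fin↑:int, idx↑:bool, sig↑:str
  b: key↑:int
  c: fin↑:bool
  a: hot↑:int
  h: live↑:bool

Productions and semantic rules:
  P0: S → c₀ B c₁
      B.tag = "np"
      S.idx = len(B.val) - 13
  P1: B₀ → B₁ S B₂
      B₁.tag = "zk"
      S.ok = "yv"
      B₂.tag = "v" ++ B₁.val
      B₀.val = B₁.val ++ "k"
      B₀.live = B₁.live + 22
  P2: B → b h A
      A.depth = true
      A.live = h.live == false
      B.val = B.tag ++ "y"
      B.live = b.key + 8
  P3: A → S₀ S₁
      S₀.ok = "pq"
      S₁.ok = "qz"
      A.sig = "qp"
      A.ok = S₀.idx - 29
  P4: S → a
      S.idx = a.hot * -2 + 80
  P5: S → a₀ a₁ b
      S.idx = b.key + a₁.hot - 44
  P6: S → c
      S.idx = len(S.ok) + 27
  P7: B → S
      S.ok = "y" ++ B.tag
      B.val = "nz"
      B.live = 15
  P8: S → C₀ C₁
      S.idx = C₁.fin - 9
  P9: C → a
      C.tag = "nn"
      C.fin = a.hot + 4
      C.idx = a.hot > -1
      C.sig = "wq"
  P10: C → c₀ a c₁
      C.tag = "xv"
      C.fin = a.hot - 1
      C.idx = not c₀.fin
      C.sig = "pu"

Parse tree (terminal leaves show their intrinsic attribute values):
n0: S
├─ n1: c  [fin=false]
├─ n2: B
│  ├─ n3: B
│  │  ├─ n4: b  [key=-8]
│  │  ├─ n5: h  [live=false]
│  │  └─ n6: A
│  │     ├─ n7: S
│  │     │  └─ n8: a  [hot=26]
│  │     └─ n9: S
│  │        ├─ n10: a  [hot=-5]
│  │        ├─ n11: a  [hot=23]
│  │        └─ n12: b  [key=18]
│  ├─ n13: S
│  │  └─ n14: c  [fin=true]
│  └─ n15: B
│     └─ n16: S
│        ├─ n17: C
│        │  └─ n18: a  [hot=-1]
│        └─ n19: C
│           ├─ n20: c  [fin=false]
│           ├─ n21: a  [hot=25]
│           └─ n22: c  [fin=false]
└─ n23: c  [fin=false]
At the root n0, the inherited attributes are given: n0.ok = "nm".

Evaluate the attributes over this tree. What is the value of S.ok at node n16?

1. n0.ok = "nm"  [given at root]
2. n1.fin = false  [terminal]
3. n2.tag = "np"  ["np"]
4. n3.tag = "zk"  ["zk"]
5. n4.key = -8  [terminal]
6. n5.live = false  [terminal]
7. n6.depth = true  [true]
8. n6.live = true  [h.live == false]
9. n7.ok = "pq"  ["pq"]
10. n8.hot = 26  [terminal]
11. n7.idx = 28  [a.hot * -2 + 80]
12. n9.ok = "qz"  ["qz"]
13. n10.hot = -5  [terminal]
14. n11.hot = 23  [terminal]
15. n12.key = 18  [terminal]
16. n9.idx = -3  [b.key + a₁.hot - 44]
17. n6.sig = "qp"  ["qp"]
18. n6.ok = -1  [S₀.idx - 29]
19. n3.val = "zky"  [B.tag ++ "y"]
20. n3.live = 0  [b.key + 8]
21. n13.ok = "yv"  ["yv"]
22. n14.fin = true  [terminal]
23. n13.idx = 29  [len(S.ok) + 27]
24. n15.tag = "vzky"  ["v" ++ B₁.val]
25. n16.ok = "yvzky"  ["y" ++ B.tag]
26. n18.hot = -1  [terminal]
27. n17.tag = "nn"  ["nn"]
28. n17.fin = 3  [a.hot + 4]
29. n17.idx = false  [a.hot > -1]
30. n17.sig = "wq"  ["wq"]
31. n20.fin = false  [terminal]
32. n21.hot = 25  [terminal]
33. n22.fin = false  [terminal]
34. n19.tag = "xv"  ["xv"]
35. n19.fin = 24  [a.hot - 1]
36. n19.idx = true  [not c₀.fin]
37. n19.sig = "pu"  ["pu"]
38. n16.idx = 15  [C₁.fin - 9]
39. n15.val = "nz"  ["nz"]
40. n15.live = 15  [15]
41. n2.val = "zkyk"  [B₁.val ++ "k"]
42. n2.live = 22  [B₁.live + 22]
43. n23.fin = false  [terminal]
44. n0.idx = -9  [len(B.val) - 13]

"yvzky"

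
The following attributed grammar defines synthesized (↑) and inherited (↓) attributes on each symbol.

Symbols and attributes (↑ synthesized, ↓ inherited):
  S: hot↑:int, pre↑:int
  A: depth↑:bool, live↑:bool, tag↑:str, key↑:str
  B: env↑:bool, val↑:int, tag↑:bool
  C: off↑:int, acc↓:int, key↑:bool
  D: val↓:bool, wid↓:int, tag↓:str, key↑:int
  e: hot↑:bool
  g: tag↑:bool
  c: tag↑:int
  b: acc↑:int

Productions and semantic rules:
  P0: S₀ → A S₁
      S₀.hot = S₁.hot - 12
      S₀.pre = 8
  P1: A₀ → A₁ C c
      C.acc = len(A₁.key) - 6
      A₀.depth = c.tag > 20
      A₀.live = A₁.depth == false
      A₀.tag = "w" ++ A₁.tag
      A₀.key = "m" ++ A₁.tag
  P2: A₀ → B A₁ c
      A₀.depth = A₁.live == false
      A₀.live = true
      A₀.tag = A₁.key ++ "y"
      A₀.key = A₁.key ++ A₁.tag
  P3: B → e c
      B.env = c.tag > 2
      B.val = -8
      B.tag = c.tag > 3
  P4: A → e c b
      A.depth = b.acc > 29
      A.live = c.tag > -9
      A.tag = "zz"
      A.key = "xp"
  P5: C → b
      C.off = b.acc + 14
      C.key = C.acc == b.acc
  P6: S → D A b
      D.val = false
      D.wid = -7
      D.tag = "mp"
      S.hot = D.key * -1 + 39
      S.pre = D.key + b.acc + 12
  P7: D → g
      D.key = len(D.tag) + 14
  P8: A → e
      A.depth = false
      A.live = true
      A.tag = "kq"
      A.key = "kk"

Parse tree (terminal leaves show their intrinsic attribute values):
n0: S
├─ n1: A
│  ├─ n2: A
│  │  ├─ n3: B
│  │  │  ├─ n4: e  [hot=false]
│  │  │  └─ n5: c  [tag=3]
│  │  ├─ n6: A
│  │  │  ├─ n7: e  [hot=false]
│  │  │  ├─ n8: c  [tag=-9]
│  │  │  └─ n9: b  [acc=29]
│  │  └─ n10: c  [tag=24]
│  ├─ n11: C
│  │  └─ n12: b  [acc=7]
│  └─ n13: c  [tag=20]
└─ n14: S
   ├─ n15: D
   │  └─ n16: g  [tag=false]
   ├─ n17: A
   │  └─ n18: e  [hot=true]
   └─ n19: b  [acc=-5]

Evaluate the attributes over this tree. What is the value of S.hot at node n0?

11

1. n4.hot = false  [terminal]
2. n5.tag = 3  [terminal]
3. n3.env = true  [c.tag > 2]
4. n3.val = -8  [-8]
5. n3.tag = false  [c.tag > 3]
6. n7.hot = false  [terminal]
7. n8.tag = -9  [terminal]
8. n9.acc = 29  [terminal]
9. n6.depth = false  [b.acc > 29]
10. n6.live = false  [c.tag > -9]
11. n6.tag = "zz"  ["zz"]
12. n6.key = "xp"  ["xp"]
13. n10.tag = 24  [terminal]
14. n2.depth = true  [A₁.live == false]
15. n2.live = true  [true]
16. n2.tag = "xpy"  [A₁.key ++ "y"]
17. n2.key = "xpzz"  [A₁.key ++ A₁.tag]
18. n11.acc = -2  [len(A₁.key) - 6]
19. n12.acc = 7  [terminal]
20. n11.off = 21  [b.acc + 14]
21. n11.key = false  [C.acc == b.acc]
22. n13.tag = 20  [terminal]
23. n1.depth = false  [c.tag > 20]
24. n1.live = false  [A₁.depth == false]
25. n1.tag = "wxpy"  ["w" ++ A₁.tag]
26. n1.key = "mxpy"  ["m" ++ A₁.tag]
27. n15.val = false  [false]
28. n15.wid = -7  [-7]
29. n15.tag = "mp"  ["mp"]
30. n16.tag = false  [terminal]
31. n15.key = 16  [len(D.tag) + 14]
32. n18.hot = true  [terminal]
33. n17.depth = false  [false]
34. n17.live = true  [true]
35. n17.tag = "kq"  ["kq"]
36. n17.key = "kk"  ["kk"]
37. n19.acc = -5  [terminal]
38. n14.hot = 23  [D.key * -1 + 39]
39. n14.pre = 23  [D.key + b.acc + 12]
40. n0.hot = 11  [S₁.hot - 12]
41. n0.pre = 8  [8]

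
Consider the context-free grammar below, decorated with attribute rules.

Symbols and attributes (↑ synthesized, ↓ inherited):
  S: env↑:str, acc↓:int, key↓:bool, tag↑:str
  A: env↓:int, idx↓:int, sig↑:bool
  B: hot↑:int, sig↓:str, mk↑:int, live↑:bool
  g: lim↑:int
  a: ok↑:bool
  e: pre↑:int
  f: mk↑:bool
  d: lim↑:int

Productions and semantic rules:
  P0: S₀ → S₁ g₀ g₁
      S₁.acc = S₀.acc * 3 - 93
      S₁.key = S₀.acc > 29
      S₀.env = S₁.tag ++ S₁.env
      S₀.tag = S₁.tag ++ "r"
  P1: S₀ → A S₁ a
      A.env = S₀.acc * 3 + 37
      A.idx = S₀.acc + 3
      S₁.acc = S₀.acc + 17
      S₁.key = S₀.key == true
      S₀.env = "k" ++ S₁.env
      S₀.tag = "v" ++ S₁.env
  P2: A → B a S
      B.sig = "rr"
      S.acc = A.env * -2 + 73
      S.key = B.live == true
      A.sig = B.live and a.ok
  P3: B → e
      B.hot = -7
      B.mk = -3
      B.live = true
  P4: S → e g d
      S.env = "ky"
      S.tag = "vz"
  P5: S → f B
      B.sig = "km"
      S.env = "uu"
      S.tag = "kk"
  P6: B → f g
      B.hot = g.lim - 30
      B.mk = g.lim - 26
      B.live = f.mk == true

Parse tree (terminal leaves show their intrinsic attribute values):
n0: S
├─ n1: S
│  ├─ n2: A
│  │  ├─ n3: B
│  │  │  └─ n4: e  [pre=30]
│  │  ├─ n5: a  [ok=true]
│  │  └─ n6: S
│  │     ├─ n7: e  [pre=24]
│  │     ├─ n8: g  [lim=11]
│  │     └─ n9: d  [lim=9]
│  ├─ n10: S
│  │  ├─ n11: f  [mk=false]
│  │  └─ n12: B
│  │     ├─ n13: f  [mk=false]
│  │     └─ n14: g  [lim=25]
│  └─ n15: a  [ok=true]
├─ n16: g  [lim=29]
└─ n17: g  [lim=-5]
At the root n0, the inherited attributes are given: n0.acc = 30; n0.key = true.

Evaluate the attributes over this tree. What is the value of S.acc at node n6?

17

1. n0.acc = 30  [given at root]
2. n0.key = true  [given at root]
3. n1.acc = -3  [S₀.acc * 3 - 93]
4. n1.key = true  [S₀.acc > 29]
5. n2.env = 28  [S₀.acc * 3 + 37]
6. n2.idx = 0  [S₀.acc + 3]
7. n3.sig = "rr"  ["rr"]
8. n4.pre = 30  [terminal]
9. n3.hot = -7  [-7]
10. n3.mk = -3  [-3]
11. n3.live = true  [true]
12. n5.ok = true  [terminal]
13. n6.acc = 17  [A.env * -2 + 73]
14. n6.key = true  [B.live == true]
15. n7.pre = 24  [terminal]
16. n8.lim = 11  [terminal]
17. n9.lim = 9  [terminal]
18. n6.env = "ky"  ["ky"]
19. n6.tag = "vz"  ["vz"]
20. n2.sig = true  [B.live and a.ok]
21. n10.acc = 14  [S₀.acc + 17]
22. n10.key = true  [S₀.key == true]
23. n11.mk = false  [terminal]
24. n12.sig = "km"  ["km"]
25. n13.mk = false  [terminal]
26. n14.lim = 25  [terminal]
27. n12.hot = -5  [g.lim - 30]
28. n12.mk = -1  [g.lim - 26]
29. n12.live = false  [f.mk == true]
30. n10.env = "uu"  ["uu"]
31. n10.tag = "kk"  ["kk"]
32. n15.ok = true  [terminal]
33. n1.env = "kuu"  ["k" ++ S₁.env]
34. n1.tag = "vuu"  ["v" ++ S₁.env]
35. n16.lim = 29  [terminal]
36. n17.lim = -5  [terminal]
37. n0.env = "vuukuu"  [S₁.tag ++ S₁.env]
38. n0.tag = "vuur"  [S₁.tag ++ "r"]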